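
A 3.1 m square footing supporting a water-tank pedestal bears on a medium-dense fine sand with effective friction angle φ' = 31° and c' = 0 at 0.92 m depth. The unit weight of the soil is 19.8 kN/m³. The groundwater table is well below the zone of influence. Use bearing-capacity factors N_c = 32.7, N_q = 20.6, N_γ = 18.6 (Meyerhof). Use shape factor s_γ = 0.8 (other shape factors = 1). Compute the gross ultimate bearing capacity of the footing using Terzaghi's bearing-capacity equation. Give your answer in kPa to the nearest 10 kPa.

q_ult ≈ 830 kPa

Effective surcharge at the founding depth q = γ·D_f = 19.8 × 0.92 = 18.216 kPa.
q_ult = q·N_q + 0.5·γ·B·N_γ·s_γ
     = 18.216 × 20.6 + 0.5 × 19.8 × 3.1 × 18.6 × 0.8
     = 375.25 + 456.67 = 831.92 kPa.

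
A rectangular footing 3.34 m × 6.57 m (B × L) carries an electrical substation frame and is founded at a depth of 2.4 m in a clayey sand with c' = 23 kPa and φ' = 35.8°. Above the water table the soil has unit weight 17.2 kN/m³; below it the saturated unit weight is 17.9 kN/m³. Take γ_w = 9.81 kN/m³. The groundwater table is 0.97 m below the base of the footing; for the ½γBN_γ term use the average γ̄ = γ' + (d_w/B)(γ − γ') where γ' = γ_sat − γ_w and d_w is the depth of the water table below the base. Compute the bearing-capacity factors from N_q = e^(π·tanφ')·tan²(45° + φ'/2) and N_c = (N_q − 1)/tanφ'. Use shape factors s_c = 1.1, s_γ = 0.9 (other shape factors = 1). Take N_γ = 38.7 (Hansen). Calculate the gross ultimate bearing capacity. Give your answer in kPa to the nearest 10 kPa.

q_ult ≈ 3400 kPa

tan35.8° = 0.7212, so N_q = e^(π×0.7212)·tan²(62.9°) = 9.639 × 3.819 = 36.81.
N_c = (36.81 − 1)/tan35.8° = 49.65.
Overburden at base level: q = 17.2 × 2.4 = 41.28 kPa.
The water table is 0.97 m below the base (< B = 3.34 m), so the ½γBN_γ term uses γ̄ = γ' + (d_w/B)(γ − γ') = 8.09 + (0.97/3.34)(17.2 − 8.09) = 10.736 kN/m³.
Cohesion term c·N_c·s_c = 23 × 49.649 × 1.1 = 1256.1 kPa; surcharge term q·N_q = 41.28 × 36.808 = 1519.4 kPa; self-weight term 0.5·γ·B·N_γ·s_γ = 0.5 × 10.736 × 3.34 × 38.7 × 0.9 = 624.45 kPa.
q_ult = 1256.1 + 1519.4 + 624.45 = 3400 kPa.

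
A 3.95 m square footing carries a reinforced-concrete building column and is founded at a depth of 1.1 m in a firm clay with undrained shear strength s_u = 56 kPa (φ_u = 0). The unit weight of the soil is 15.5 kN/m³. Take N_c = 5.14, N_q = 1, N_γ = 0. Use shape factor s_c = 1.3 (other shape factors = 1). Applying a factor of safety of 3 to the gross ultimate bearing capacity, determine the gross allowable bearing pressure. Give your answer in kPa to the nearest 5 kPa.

q = γ·D_f = 15.5 × 1.1 = 17.05 kPa.
c·N_c·s_c = 56 × 5.14 × 1.3 = 374.19 kPa
q·N_q = 17.05 × 1 = 17.05 kPa
q_ult = 374.19 + 17.05 = 391.24 kPa.
q_all = q_ult / FS = 391.24 / 3 = 130.41 kPa.

q_all ≈ 130 kPa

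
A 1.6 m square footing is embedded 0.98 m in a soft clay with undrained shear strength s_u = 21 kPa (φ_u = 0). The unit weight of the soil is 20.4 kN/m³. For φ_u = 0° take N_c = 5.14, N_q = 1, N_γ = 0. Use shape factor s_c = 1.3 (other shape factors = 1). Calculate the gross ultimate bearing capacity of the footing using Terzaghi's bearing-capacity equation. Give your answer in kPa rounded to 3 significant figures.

q_ult ≈ 160 kPa

Overburden at base level: q = 20.4 × 0.98 = 19.992 kPa.
Cohesion term c·N_c·s_c = 21 × 5.14 × 1.3 = 140.32 kPa; surcharge term q·N_q = 19.992 × 1 = 19.992 kPa.
q_ult = 140.32 + 19.992 = 160.31 kPa.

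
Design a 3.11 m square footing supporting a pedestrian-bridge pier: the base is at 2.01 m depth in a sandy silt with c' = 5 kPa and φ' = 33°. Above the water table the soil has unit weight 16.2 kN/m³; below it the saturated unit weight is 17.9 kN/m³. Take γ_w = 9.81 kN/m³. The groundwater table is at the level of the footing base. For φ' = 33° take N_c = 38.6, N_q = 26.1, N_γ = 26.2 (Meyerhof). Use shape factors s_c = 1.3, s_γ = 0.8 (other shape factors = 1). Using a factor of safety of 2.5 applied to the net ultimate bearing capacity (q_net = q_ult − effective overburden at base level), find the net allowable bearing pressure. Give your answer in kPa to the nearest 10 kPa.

Overburden at base level: q = 16.2 × 2.01 = 32.562 kPa.
Below the base the soil is submerged, so the ½γBN_γ term uses γ' = 17.9 − 9.81 = 8.09 kN/m³.
Cohesion term c·N_c·s_c = 5 × 38.6 × 1.3 = 250.9 kPa; surcharge term q·N_q = 32.562 × 26.1 = 849.87 kPa; self-weight term 0.5·γ·B·N_γ·s_γ = 0.5 × 8.09 × 3.11 × 26.2 × 0.8 = 263.68 kPa.
q_ult = 250.9 + 849.87 + 263.68 = 1364.4 kPa.
Net ultimate: q_net = 1364.4 − 32.562 = 1331.9 kPa.
q_all(net) = 1331.9 / 2.5 = 532.75 kPa.

q_all(net) ≈ 530 kPa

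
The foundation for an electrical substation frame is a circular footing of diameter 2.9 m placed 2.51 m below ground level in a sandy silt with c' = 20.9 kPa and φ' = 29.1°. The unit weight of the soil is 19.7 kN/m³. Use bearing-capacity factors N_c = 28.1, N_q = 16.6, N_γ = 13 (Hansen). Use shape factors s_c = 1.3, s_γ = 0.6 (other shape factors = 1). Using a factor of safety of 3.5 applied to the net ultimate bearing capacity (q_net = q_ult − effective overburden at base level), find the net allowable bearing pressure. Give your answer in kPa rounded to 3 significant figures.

q_all(net) ≈ 502 kPa

Effective surcharge at the founding depth q = γ·D_f = 19.7 × 2.51 = 49.447 kPa.
q_ult = c·N_c·s_c + q·N_q + 0.5·γ·B·N_γ·s_γ
     = 20.9 × 28.1 × 1.3 + 49.447 × 16.6 + 0.5 × 19.7 × 2.9 × 13 × 0.6
     = 763.48 + 820.82 + 222.81 = 1807.1 kPa.
Net ultimate: q_net = 1807.1 − 49.447 = 1757.7 kPa.
q_all(net) = 1757.7 / 3.5 = 502.19 kPa.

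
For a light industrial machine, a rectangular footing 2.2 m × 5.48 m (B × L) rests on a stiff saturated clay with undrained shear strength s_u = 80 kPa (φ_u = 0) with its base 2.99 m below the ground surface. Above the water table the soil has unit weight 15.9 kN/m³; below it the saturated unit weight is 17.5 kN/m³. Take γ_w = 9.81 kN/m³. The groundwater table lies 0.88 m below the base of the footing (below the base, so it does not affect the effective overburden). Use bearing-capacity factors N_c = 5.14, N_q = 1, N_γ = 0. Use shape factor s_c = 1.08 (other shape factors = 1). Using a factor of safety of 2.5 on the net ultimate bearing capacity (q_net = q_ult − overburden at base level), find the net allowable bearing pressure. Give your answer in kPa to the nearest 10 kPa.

q_all(net) ≈ 180 kPa

Effective surcharge at the founding depth q = γ·D_f = 15.9 × 2.99 = 47.541 kPa.
q_ult = c·N_c·s_c + q·N_q
     = 80 × 5.14 × 1.08 + 47.541 × 1
     = 444.1 + 47.541 = 491.64 kPa.
q_net = 491.64 − 47.541 = 444.1 kPa.
q_all(net) = 444.1 / 2.5 = 177.64 kPa.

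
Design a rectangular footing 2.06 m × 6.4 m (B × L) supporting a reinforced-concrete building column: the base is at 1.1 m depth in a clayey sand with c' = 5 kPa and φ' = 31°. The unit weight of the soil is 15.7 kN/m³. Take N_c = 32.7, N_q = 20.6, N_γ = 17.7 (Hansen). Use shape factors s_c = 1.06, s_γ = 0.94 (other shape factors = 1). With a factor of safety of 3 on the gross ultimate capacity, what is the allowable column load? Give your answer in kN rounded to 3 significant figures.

P_all ≈ 3510 kN

Effective surcharge at the founding depth q = γ·D_f = 15.7 × 1.1 = 17.27 kPa.
q_ult = c·N_c·s_c + q·N_q + 0.5·γ·B·N_γ·s_γ
     = 5 × 32.7 × 1.06 + 17.27 × 20.6 + 0.5 × 15.7 × 2.06 × 17.7 × 0.94
     = 173.31 + 355.76 + 269.05 = 798.13 kPa.
Gross allowable pressure q_all = 798.13 / 3 = 266.04 kPa.
Footing area = 13.184 m², so allowable column load = 266.04 × 13.184 = 3507.5 kN.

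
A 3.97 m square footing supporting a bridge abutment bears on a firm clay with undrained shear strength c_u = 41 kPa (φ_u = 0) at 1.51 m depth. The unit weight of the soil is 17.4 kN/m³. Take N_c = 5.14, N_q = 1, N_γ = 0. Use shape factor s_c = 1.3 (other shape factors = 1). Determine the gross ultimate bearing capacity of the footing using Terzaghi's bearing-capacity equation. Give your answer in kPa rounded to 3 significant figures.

Effective surcharge at the founding depth q = γ·D_f = 17.4 × 1.51 = 26.274 kPa.
q_ult = c·N_c·s_c + q·N_q
     = 41 × 5.14 × 1.3 + 26.274 × 1
     = 273.96 + 26.274 = 300.24 kPa.

q_ult ≈ 300 kPa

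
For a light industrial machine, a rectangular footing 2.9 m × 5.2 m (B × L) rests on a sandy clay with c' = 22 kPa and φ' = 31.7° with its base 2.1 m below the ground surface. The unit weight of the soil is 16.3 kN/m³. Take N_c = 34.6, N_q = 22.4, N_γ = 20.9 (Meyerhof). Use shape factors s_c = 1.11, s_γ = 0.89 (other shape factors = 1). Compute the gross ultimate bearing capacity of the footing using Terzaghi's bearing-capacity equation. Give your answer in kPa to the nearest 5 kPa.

q_ult ≈ 2050 kPa

q = γ·D_f = 16.3 × 2.1 = 34.23 kPa.
c·N_c·s_c = 22 × 34.6 × 1.11 = 844.93 kPa
q·N_q = 34.23 × 22.4 = 766.75 kPa
0.5·γ·B·N_γ·s_γ = 0.5 × 16.3 × 2.9 × 20.9 × 0.89 = 439.63 kPa
q_ult = 844.93 + 766.75 + 439.63 = 2051.3 kPa.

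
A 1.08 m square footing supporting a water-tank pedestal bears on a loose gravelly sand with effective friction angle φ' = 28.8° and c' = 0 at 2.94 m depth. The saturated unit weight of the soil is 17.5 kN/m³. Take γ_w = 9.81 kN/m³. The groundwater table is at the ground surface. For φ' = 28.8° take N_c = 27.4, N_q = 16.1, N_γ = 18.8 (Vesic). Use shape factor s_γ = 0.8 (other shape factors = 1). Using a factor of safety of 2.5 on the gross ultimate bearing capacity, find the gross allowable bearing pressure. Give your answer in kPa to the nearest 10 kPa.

Water table at ground surface, so effective unit weight γ' = 17.5 − 9.81 = 7.69 kN/m³ is used throughout; overburden q = 7.69 × 2.94 = 22.609 kPa; the same γ' applies in the ½γBN_γ term.
Surcharge term q·N_q = 22.609 × 16.1 = 364 kPa; self-weight term 0.5·γ·B·N_γ·s_γ = 0.5 × 7.69 × 1.08 × 18.8 × 0.8 = 62.455 kPa.
q_ult = 364 + 62.455 = 426.45 kPa.
q_all = 426.45 / 2.5 = 170.58 kPa.

q_all ≈ 170 kPa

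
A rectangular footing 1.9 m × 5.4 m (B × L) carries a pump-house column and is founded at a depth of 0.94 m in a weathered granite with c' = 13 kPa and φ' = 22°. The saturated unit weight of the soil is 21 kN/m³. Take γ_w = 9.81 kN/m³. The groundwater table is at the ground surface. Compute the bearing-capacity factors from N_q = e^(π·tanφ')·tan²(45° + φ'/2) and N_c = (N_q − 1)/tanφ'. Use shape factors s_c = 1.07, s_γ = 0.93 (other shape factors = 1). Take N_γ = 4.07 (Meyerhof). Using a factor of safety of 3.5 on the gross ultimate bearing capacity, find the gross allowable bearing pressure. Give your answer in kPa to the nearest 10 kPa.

q_all ≈ 100 kPa

N_q = e^(π·tan22°)·tan²(56°) = 7.82; N_c = (N_q − 1)/tanφ' = 16.88.
With the water table at the surface the whole profile is submerged: γ' = 21 − 9.81 = 11.19 kN/m³, so q = γ'·D_f = 10.519 kPa; the same γ' applies in the ½γBN_γ term.
q_ult = c·N_c·s_c + q·N_q + 0.5·γ·B·N_γ·s_γ
     = 13 × 16.883 × 1.07 + 10.519 × 7.8211 + 0.5 × 11.19 × 1.9 × 4.07 × 0.93
     = 234.84 + 82.267 + 40.238 = 357.35 kPa.
q_all = 357.35 / 3.5 = 102.1 kPa.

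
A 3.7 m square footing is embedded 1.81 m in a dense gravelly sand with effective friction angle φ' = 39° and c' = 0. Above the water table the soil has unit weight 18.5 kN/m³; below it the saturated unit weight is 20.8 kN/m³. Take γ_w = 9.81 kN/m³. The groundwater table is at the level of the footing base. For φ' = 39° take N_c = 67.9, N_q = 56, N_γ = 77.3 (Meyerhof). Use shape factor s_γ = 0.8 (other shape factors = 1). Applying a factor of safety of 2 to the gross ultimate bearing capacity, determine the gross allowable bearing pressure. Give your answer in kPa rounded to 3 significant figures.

q_all ≈ 1570 kPa

Effective surcharge at the founding depth q = γ·D_f = 18.5 × 1.81 = 33.485 kPa.
The water table coincides with the base, so in the self-weight term γ → γ' = 10.99 kN/m³.
q_ult = q·N_q + 0.5·γ·B·N_γ·s_γ
     = 33.485 × 56 + 0.5 × 10.99 × 3.7 × 77.3 × 0.8
     = 1875.2 + 1257.3 = 3132.5 kPa.
q_all = q_ult / FS = 3132.5 / 2 = 1566.2 kPa.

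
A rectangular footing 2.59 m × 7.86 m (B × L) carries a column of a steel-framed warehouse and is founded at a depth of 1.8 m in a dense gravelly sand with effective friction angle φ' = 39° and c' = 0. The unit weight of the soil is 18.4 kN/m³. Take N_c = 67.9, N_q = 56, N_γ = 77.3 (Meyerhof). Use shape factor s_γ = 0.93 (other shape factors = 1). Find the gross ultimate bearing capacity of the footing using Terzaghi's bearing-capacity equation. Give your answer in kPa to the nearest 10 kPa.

q_ult ≈ 3570 kPa

Overburden at base level: q = 18.4 × 1.8 = 33.12 kPa.
Surcharge term q·N_q = 33.12 × 56 = 1854.7 kPa; self-weight term 0.5·γ·B·N_γ·s_γ = 0.5 × 18.4 × 2.59 × 77.3 × 0.93 = 1713 kPa.
q_ult = 1854.7 + 1713 = 3567.7 kPa.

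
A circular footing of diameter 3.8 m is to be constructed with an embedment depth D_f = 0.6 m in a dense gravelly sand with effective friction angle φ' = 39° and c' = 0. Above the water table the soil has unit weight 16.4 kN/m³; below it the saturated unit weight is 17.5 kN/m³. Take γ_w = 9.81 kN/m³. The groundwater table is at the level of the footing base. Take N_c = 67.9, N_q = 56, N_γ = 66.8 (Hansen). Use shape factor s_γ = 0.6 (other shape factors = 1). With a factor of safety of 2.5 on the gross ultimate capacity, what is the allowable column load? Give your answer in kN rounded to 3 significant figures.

P_all ≈ 5160 kN

q = γ·D_f = 16.4 × 0.6 = 9.84 kPa.
For the ½γBN_γ term take γ' = 17.5 − 9.81 = 7.69 kN/m³ (soil below base is submerged).
q·N_q = 9.84 × 56 = 551.04 kPa
0.5·γ·B·N_γ·s_γ = 0.5 × 7.69 × 3.8 × 66.8 × 0.6 = 585.61 kPa
q_ult = 551.04 + 585.61 = 1136.6 kPa.
Gross allowable pressure q_all = 1136.6 / 2.5 = 454.66 kPa.
Footing area = 11.3411 m², so allowable column load = 454.66 × 11.3411 = 5156.3 kN.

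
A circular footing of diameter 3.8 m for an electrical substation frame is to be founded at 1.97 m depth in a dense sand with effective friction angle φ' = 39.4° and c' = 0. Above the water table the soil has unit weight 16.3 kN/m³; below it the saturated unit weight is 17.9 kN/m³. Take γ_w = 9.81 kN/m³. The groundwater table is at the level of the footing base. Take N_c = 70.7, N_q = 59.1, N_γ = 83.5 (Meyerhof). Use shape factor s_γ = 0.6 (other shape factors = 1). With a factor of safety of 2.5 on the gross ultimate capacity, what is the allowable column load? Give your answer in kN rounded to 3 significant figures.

P_all ≈ 12100 kN

q = γ·D_f = 16.3 × 1.97 = 32.111 kPa.
For the ½γBN_γ term take γ' = 17.9 − 9.81 = 8.09 kN/m³ (soil below base is submerged).
q·N_q = 32.111 × 59.1 = 1897.8 kPa
0.5·γ·B·N_γ·s_γ = 0.5 × 8.09 × 3.8 × 83.5 × 0.6 = 770.09 kPa
q_ult = 1897.8 + 770.09 = 2667.8 kPa.
Gross allowable pressure q_all = 2667.8 / 2.5 = 1067.1 kPa.
Footing area = 11.3411 m², so allowable column load = 1067.1 × 11.3411 = 12103 kN.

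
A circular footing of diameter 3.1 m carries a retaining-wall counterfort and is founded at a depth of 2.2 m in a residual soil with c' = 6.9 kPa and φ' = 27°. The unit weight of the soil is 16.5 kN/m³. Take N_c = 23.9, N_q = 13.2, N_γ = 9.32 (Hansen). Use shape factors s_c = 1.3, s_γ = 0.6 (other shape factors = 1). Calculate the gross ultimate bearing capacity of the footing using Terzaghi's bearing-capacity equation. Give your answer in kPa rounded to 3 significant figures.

Overburden at base level: q = 16.5 × 2.2 = 36.3 kPa.
Cohesion term c·N_c·s_c = 6.9 × 23.9 × 1.3 = 214.38 kPa; surcharge term q·N_q = 36.3 × 13.2 = 479.16 kPa; self-weight term 0.5·γ·B·N_γ·s_γ = 0.5 × 16.5 × 3.1 × 9.32 × 0.6 = 143.02 kPa.
q_ult = 214.38 + 479.16 + 143.02 = 836.56 kPa.

q_ult ≈ 837 kPa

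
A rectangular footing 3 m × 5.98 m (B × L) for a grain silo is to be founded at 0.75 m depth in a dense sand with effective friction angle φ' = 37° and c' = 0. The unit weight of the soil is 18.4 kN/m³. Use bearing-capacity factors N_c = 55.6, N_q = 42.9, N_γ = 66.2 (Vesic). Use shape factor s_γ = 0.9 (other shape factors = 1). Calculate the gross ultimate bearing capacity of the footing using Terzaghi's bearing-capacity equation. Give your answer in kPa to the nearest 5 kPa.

Overburden at base level: q = 18.4 × 0.75 = 13.8 kPa.
Surcharge term q·N_q = 13.8 × 42.9 = 592.02 kPa; self-weight term 0.5·γ·B·N_γ·s_γ = 0.5 × 18.4 × 3 × 66.2 × 0.9 = 1644.4 kPa.
q_ult = 592.02 + 1644.4 = 2236.4 kPa.

q_ult ≈ 2235 kPa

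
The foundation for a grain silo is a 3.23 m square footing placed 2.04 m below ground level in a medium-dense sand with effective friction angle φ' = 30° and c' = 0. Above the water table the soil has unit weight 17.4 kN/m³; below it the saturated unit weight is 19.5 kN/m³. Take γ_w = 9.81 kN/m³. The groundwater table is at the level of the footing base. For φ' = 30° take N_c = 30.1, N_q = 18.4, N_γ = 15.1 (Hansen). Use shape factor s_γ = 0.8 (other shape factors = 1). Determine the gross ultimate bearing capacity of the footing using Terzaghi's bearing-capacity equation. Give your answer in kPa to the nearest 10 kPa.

Effective surcharge at the founding depth q = γ·D_f = 17.4 × 2.04 = 35.496 kPa.
The water table coincides with the base, so in the self-weight term γ → γ' = 9.69 kN/m³.
q_ult = q·N_q + 0.5·γ·B·N_γ·s_γ
     = 35.496 × 18.4 + 0.5 × 9.69 × 3.23 × 15.1 × 0.8
     = 653.13 + 189.04 = 842.17 kPa.

q_ult ≈ 840 kPa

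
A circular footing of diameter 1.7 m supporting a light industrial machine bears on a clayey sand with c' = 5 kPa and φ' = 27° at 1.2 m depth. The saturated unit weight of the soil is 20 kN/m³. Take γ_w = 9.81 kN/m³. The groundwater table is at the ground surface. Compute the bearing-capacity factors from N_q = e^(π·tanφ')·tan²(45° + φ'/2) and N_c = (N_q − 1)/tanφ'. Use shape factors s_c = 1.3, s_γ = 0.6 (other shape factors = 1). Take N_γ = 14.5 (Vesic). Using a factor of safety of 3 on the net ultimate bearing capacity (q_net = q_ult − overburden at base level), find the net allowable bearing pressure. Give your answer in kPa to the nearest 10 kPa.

q_all(net) ≈ 130 kPa

N_q = e^(π·tan27°)·tan²(58.5°) = 13.2; N_c = (N_q − 1)/tanφ' = 23.94.
Water table at ground surface, so effective unit weight γ' = 20 − 9.81 = 10.19 kN/m³ is used throughout; overburden q = 10.19 × 1.2 = 12.228 kPa; the same γ' applies in the ½γBN_γ term.
Cohesion term c·N_c·s_c = 5 × 23.942 × 1.3 = 155.62 kPa; surcharge term q·N_q = 12.228 × 13.199 = 161.4 kPa; self-weight term 0.5·γ·B·N_γ·s_γ = 0.5 × 10.19 × 1.7 × 14.5 × 0.6 = 75.355 kPa.
q_ult = 155.62 + 161.4 + 75.355 = 392.38 kPa.
q_net = 392.38 − 12.228 = 380.15 kPa.
q_all(net) = 380.15 / 3 = 126.72 kPa.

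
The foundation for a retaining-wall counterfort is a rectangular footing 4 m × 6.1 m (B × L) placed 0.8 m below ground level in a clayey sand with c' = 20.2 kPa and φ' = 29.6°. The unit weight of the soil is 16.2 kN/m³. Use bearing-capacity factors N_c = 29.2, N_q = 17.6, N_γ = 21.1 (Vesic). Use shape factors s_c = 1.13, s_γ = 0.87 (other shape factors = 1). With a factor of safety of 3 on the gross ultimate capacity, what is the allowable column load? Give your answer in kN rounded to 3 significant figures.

P_all ≈ 12100 kN

Overburden at base level: q = 16.2 × 0.8 = 12.96 kPa.
Cohesion term c·N_c·s_c = 20.2 × 29.2 × 1.13 = 666.52 kPa; surcharge term q·N_q = 12.96 × 17.6 = 228.1 kPa; self-weight term 0.5·γ·B·N_γ·s_γ = 0.5 × 16.2 × 4 × 21.1 × 0.87 = 594.77 kPa.
q_ult = 666.52 + 228.1 + 594.77 = 1489.4 kPa.
Gross allowable pressure q_all = 1489.4 / 3 = 496.46 kPa.
Footing area = 24.4 m², so allowable column load = 496.46 × 24.4 = 12114 kN.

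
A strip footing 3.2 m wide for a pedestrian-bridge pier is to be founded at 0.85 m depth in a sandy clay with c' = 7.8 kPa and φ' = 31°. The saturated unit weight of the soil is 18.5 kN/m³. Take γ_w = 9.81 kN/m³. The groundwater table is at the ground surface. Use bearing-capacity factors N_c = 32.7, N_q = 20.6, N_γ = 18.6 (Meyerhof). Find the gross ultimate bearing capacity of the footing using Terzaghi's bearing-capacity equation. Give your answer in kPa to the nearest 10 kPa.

q_ult ≈ 670 kPa

γ' = 18.5 − 9.81 = 8.69 kN/m³ (submerged throughout). q = 8.69 × 0.85 = 7.3865 kPa; the same γ' applies in the ½γBN_γ term.
c·N_c = 7.8 × 32.7 = 255.06 kPa
q·N_q = 7.3865 × 20.6 = 152.16 kPa
0.5·γ·B·N_γ = 0.5 × 8.69 × 3.2 × 18.6 = 258.61 kPa
q_ult = 255.06 + 152.16 + 258.61 = 665.84 kPa.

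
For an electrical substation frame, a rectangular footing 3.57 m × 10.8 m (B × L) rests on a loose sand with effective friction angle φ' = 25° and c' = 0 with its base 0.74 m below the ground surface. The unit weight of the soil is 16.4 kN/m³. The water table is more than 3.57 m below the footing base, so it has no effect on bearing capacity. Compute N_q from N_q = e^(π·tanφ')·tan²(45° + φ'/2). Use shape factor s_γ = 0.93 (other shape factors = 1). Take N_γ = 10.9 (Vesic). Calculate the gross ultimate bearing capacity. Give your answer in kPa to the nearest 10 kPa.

tan25° = 0.4663, so N_q = e^(π×0.4663)·tan²(57.5°) = 4.327 × 2.464 = 10.66.
Overburden at base level: q = 16.4 × 0.74 = 12.136 kPa.
Surcharge term q·N_q = 12.136 × 10.662 = 129.4 kPa; self-weight term 0.5·γ·B·N_γ·s_γ = 0.5 × 16.4 × 3.57 × 10.9 × 0.93 = 296.75 kPa.
q_ult = 129.4 + 296.75 = 426.15 kPa.

q_ult ≈ 430 kPa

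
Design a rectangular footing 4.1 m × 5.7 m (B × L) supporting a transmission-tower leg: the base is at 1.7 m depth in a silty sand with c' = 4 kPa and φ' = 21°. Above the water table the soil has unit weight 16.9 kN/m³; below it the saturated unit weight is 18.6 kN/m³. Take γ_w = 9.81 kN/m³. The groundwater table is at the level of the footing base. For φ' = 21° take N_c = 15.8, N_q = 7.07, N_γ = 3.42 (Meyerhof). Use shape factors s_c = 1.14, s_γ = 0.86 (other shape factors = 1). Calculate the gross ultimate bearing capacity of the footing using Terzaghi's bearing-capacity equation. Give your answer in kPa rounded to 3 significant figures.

Effective surcharge at the founding depth q = γ·D_f = 16.9 × 1.7 = 28.73 kPa.
The water table coincides with the base, so in the self-weight term γ → γ' = 8.79 kN/m³.
q_ult = c·N_c·s_c + q·N_q + 0.5·γ·B·N_γ·s_γ
     = 4 × 15.8 × 1.14 + 28.73 × 7.07 + 0.5 × 8.79 × 4.1 × 3.42 × 0.86
     = 72.048 + 203.12 + 52.999 = 328.17 kPa.

q_ult ≈ 328 kPa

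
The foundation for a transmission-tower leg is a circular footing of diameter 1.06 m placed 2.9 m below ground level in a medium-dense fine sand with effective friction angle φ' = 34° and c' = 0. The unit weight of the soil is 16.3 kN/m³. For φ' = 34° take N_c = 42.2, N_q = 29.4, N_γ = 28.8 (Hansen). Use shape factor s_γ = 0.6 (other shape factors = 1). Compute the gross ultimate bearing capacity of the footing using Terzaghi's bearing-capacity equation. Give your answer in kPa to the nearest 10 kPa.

q_ult ≈ 1540 kPa

Effective surcharge at the founding depth q = γ·D_f = 16.3 × 2.9 = 47.27 kPa.
q_ult = q·N_q + 0.5·γ·B·N_γ·s_γ
     = 47.27 × 29.4 + 0.5 × 16.3 × 1.06 × 28.8 × 0.6
     = 1389.7 + 149.28 = 1539 kPa.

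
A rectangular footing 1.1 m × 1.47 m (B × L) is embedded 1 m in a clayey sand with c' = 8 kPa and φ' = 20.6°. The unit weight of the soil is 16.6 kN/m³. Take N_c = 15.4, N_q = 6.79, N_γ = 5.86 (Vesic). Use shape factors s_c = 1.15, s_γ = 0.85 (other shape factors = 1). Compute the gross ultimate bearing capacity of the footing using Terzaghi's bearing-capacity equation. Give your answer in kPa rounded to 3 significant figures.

q_ult ≈ 300 kPa

Effective surcharge at the founding depth q = γ·D_f = 16.6 × 1 = 16.6 kPa.
q_ult = c·N_c·s_c + q·N_q + 0.5·γ·B·N_γ·s_γ
     = 8 × 15.4 × 1.15 + 16.6 × 6.79 + 0.5 × 16.6 × 1.1 × 5.86 × 0.85
     = 141.68 + 112.71 + 45.477 = 299.87 kPa.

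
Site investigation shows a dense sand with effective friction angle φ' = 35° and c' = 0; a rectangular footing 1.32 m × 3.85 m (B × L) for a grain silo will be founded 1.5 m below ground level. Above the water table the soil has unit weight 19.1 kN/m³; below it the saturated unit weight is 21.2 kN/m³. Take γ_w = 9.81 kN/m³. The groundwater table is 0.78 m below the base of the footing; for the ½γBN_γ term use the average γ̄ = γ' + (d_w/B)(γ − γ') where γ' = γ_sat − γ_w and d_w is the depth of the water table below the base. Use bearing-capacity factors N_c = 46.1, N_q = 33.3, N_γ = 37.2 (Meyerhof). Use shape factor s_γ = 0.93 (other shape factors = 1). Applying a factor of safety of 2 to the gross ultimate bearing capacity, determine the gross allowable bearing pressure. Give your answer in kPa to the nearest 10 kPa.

q = γ·D_f = 19.1 × 1.5 = 28.65 kPa.
γ' = 11.39 kN/m³; averaging over the depth B below the base, γ̄ = γ' + (d_w/B)(γ − γ') = 15.946 kN/m³.
q·N_q = 28.65 × 33.3 = 954.04 kPa
0.5·γ·B·N_γ·s_γ = 0.5 × 15.946 × 1.32 × 37.2 × 0.93 = 364.1 kPa
q_ult = 954.04 + 364.1 = 1318.1 kPa.
q_all = q_ult / FS = 1318.1 / 2 = 659.07 kPa.

q_all ≈ 660 kPa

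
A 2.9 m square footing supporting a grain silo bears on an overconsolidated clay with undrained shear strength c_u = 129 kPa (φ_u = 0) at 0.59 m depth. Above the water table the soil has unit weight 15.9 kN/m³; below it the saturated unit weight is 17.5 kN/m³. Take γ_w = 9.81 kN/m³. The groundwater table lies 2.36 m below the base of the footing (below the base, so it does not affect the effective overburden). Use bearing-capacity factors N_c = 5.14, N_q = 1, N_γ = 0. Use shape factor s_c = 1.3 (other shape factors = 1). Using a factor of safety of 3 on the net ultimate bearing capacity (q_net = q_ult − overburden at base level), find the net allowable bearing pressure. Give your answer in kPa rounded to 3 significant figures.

Overburden at base level: q = 15.9 × 0.59 = 9.381 kPa.
Cohesion term c·N_c·s_c = 129 × 5.14 × 1.3 = 861.98 kPa; surcharge term q·N_q = 9.381 × 1 = 9.381 kPa.
q_ult = 861.98 + 9.381 = 871.36 kPa.
q_net = 871.36 − 9.381 = 861.98 kPa.
q_all(net) = 861.98 / 3 = 287.33 kPa.

q_all(net) ≈ 287 kPa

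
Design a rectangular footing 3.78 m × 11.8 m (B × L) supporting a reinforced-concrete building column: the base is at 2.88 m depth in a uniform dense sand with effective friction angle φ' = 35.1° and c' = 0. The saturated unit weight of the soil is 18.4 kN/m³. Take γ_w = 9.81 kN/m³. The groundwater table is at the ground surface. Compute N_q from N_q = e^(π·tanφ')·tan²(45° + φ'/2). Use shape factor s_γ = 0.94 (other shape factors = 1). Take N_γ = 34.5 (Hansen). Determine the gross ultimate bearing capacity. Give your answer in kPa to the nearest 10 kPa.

tan35.1° = 0.7028, so N_q = e^(π×0.7028)·tan²(62.55°) = 9.097 × 3.706 = 33.71.
Water table at ground surface, so effective unit weight γ' = 18.4 − 9.81 = 8.59 kN/m³ is used throughout; overburden q = 8.59 × 2.88 = 24.739 kPa; the same γ' applies in the ½γBN_γ term.
Surcharge term q·N_q = 24.739 × 33.713 = 834.03 kPa; self-weight term 0.5·γ·B·N_γ·s_γ = 0.5 × 8.59 × 3.78 × 34.5 × 0.94 = 526.5 kPa.
q_ult = 834.03 + 526.5 = 1360.5 kPa.

q_ult ≈ 1360 kPa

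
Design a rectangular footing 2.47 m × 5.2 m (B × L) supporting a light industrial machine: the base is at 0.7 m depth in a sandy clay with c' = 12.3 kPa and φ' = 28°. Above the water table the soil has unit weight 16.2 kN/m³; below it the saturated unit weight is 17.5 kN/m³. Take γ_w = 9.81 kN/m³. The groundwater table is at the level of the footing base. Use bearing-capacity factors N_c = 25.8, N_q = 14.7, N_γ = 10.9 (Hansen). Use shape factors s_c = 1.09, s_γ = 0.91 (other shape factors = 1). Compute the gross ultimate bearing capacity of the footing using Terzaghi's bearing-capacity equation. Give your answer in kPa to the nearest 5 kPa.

q = γ·D_f = 16.2 × 0.7 = 11.34 kPa.
For the ½γBN_γ term take γ' = 17.5 − 9.81 = 7.69 kN/m³ (soil below base is submerged).
c·N_c·s_c = 12.3 × 25.8 × 1.09 = 345.9 kPa
q·N_q = 11.34 × 14.7 = 166.7 kPa
0.5·γ·B·N_γ·s_γ = 0.5 × 7.69 × 2.47 × 10.9 × 0.91 = 94.202 kPa
q_ult = 345.9 + 166.7 + 94.202 = 606.8 kPa.

q_ult ≈ 605 kPa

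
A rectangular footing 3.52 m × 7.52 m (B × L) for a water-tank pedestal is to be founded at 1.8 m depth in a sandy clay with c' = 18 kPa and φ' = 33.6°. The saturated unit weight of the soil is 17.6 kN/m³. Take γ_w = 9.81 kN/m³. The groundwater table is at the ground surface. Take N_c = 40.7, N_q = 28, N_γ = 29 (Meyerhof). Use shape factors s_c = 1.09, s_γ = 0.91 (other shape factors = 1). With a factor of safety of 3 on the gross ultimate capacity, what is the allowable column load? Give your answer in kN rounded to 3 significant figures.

P_all ≈ 13700 kN

With the water table at the surface the whole profile is submerged: γ' = 17.6 − 9.81 = 7.79 kN/m³, so q = γ'·D_f = 14.022 kPa; the same γ' applies in the ½γBN_γ term.
q_ult = c·N_c·s_c + q·N_q + 0.5·γ·B·N_γ·s_γ
     = 18 × 40.7 × 1.09 + 14.022 × 28 + 0.5 × 7.79 × 3.52 × 29 × 0.91
     = 798.53 + 392.62 + 361.82 = 1553 kPa.
Gross allowable pressure q_all = 1553 / 3 = 517.66 kPa.
Footing area = 26.4704 m², so allowable column load = 517.66 × 26.4704 = 13703 kN.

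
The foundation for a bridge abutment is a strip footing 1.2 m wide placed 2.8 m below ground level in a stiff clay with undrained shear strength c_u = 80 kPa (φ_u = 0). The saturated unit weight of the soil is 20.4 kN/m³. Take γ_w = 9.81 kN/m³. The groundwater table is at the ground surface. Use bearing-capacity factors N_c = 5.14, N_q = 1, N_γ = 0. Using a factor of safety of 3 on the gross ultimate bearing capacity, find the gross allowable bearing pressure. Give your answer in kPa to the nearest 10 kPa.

q_all ≈ 150 kPa

With the water table at the surface the whole profile is submerged: γ' = 20.4 − 9.81 = 10.59 kN/m³, so q = γ'·D_f = 29.652 kPa.
q_ult = c·N_c + q·N_q
     = 80 × 5.14 + 29.652 × 1
     = 411.2 + 29.652 = 440.85 kPa.
q_all = 440.85 / 3 = 146.95 kPa.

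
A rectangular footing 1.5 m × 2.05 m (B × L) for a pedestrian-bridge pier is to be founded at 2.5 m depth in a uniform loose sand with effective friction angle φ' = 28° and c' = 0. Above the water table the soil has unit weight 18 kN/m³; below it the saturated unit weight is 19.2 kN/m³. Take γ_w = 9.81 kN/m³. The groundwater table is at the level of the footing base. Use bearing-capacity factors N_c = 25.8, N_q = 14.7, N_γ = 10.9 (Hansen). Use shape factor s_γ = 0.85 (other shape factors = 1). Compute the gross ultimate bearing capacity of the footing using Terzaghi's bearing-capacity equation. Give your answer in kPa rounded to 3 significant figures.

q_ult ≈ 727 kPa

Overburden at base level: q = 18 × 2.5 = 45 kPa.
Below the base the soil is submerged, so the ½γBN_γ term uses γ' = 19.2 − 9.81 = 9.39 kN/m³.
Surcharge term q·N_q = 45 × 14.7 = 661.5 kPa; self-weight term 0.5·γ·B·N_γ·s_γ = 0.5 × 9.39 × 1.5 × 10.9 × 0.85 = 65.249 kPa.
q_ult = 661.5 + 65.249 = 726.75 kPa.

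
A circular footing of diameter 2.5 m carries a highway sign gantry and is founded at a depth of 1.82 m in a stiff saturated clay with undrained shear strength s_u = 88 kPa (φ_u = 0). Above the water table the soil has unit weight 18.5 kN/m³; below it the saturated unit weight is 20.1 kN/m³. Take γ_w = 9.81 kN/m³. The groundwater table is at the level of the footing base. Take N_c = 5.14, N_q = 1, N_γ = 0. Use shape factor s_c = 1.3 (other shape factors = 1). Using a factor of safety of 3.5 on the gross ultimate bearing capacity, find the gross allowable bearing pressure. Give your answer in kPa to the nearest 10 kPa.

Overburden at base level: q = 18.5 × 1.82 = 33.67 kPa.
Cohesion term c·N_c·s_c = 88 × 5.14 × 1.3 = 588.02 kPa; surcharge term q·N_q = 33.67 × 1 = 33.67 kPa.
q_ult = 588.02 + 33.67 = 621.69 kPa.
q_all = 621.69 / 3.5 = 177.62 kPa.

q_all ≈ 180 kPa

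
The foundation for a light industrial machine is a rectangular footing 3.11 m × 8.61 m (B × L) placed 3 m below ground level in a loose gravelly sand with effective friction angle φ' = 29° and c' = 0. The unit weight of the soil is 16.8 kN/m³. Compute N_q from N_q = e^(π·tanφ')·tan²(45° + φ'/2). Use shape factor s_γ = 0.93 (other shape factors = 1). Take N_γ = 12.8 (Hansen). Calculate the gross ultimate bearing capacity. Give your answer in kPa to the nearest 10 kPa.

tan29° = 0.5543, so N_q = e^(π×0.5543)·tan²(59.5°) = 5.705 × 2.882 = 16.44.
Effective surcharge at the founding depth q = γ·D_f = 16.8 × 3 = 50.4 kPa.
q_ult = q·N_q + 0.5·γ·B·N_γ·s_γ
     = 50.4 × 16.443 + 0.5 × 16.8 × 3.11 × 12.8 × 0.93
     = 828.74 + 310.98 = 1139.7 kPa.

q_ult ≈ 1140 kPa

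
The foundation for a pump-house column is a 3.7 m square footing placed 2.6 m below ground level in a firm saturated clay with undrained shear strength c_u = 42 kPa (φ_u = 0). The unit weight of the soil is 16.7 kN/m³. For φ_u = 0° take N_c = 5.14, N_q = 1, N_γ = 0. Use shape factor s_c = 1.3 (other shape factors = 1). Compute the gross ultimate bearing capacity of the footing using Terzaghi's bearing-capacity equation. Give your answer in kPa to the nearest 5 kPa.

q = γ·D_f = 16.7 × 2.6 = 43.42 kPa.
c·N_c·s_c = 42 × 5.14 × 1.3 = 280.64 kPa
q·N_q = 43.42 × 1 = 43.42 kPa
q_ult = 280.64 + 43.42 = 324.06 kPa.

q_ult ≈ 325 kPa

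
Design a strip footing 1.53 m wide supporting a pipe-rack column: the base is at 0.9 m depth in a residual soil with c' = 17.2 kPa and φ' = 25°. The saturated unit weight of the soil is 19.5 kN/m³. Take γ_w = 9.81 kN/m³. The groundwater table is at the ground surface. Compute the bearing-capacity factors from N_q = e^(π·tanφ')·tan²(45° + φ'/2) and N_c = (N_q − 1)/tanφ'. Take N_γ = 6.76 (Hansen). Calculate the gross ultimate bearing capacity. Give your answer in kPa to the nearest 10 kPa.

tan25° = 0.4663, so N_q = e^(π×0.4663)·tan²(57.5°) = 4.327 × 2.464 = 10.66.
N_c = (10.66 − 1)/tan25° = 20.72.
Water table at ground surface, so effective unit weight γ' = 19.5 − 9.81 = 9.69 kN/m³ is used throughout; overburden q = 9.69 × 0.9 = 8.721 kPa; the same γ' applies in the ½γBN_γ term.
Cohesion term c·N_c = 17.2 × 20.721 = 356.39 kPa; surcharge term q·N_q = 8.721 × 10.662 = 92.985 kPa; self-weight term 0.5·γ·B·N_γ = 0.5 × 9.69 × 1.53 × 6.76 = 50.111 kPa.
q_ult = 356.39 + 92.985 + 50.111 = 499.49 kPa.

q_ult ≈ 500 kPa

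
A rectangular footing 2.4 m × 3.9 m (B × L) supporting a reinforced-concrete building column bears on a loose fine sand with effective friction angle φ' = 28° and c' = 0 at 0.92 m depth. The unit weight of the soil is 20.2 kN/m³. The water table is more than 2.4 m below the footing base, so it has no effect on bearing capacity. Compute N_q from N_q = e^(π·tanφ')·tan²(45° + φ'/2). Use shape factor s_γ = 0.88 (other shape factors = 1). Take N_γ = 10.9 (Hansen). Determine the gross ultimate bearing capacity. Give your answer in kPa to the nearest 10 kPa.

tan28° = 0.5317, so N_q = e^(π×0.5317)·tan²(59°) = 5.314 × 2.77 = 14.72.
q = γ·D_f = 20.2 × 0.92 = 18.584 kPa.
q·N_q = 18.584 × 14.72 = 273.55 kPa
0.5·γ·B·N_γ·s_γ = 0.5 × 20.2 × 2.4 × 10.9 × 0.88 = 232.51 kPa
q_ult = 273.55 + 232.51 = 506.06 kPa.

q_ult ≈ 510 kPa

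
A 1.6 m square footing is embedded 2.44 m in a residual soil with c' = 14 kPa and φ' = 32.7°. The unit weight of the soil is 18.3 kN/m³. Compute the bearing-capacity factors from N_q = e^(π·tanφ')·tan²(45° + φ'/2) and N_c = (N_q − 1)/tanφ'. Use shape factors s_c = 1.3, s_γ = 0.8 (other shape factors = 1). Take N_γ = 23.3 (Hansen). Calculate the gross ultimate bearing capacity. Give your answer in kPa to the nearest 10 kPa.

tan32.7° = 0.642, so N_q = e^(π×0.642)·tan²(61.35°) = 7.515 × 3.35 = 25.18.
N_c = (25.18 − 1)/tan32.7° = 37.66.
q = γ·D_f = 18.3 × 2.44 = 44.652 kPa.
c·N_c·s_c = 14 × 37.657 × 1.3 = 685.35 kPa
q·N_q = 44.652 × 25.175 = 1124.1 kPa
0.5·γ·B·N_γ·s_γ = 0.5 × 18.3 × 1.6 × 23.3 × 0.8 = 272.89 kPa
q_ult = 685.35 + 1124.1 + 272.89 = 2082.4 kPa.

q_ult ≈ 2080 kPa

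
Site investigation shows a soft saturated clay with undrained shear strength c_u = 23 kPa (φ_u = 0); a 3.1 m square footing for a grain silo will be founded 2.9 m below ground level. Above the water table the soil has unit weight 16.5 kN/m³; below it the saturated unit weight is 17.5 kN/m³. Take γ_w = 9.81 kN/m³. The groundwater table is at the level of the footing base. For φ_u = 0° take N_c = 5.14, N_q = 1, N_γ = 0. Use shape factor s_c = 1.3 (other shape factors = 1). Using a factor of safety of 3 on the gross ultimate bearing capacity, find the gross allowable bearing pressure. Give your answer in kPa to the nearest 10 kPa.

Effective surcharge at the founding depth q = γ·D_f = 16.5 × 2.9 = 47.85 kPa.
q_ult = c·N_c·s_c + q·N_q
     = 23 × 5.14 × 1.3 + 47.85 × 1
     = 153.69 + 47.85 = 201.54 kPa.
q_all = 201.54 / 3 = 67.179 kPa.

q_all ≈ 70 kPa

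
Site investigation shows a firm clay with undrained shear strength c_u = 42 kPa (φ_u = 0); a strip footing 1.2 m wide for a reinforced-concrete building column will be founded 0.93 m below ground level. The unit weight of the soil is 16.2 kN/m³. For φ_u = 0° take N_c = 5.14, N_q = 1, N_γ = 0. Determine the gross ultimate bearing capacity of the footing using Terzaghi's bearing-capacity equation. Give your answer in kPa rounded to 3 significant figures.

q = γ·D_f = 16.2 × 0.93 = 15.066 kPa.
c·N_c = 42 × 5.14 = 215.88 kPa
q·N_q = 15.066 × 1 = 15.066 kPa
q_ult = 215.88 + 15.066 = 230.95 kPa.

q_ult ≈ 231 kPa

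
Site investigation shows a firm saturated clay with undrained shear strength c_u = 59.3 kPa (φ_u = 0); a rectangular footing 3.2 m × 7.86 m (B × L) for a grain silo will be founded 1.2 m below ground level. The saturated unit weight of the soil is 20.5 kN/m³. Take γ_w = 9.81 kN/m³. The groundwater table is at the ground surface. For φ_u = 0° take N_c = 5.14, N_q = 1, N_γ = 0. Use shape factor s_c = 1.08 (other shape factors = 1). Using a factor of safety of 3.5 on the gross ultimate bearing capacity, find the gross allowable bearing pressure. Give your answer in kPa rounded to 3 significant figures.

With the water table at the surface the whole profile is submerged: γ' = 20.5 − 9.81 = 10.69 kN/m³, so q = γ'·D_f = 12.828 kPa.
q_ult = c·N_c·s_c + q·N_q
     = 59.3 × 5.14 × 1.08 + 12.828 × 1
     = 329.19 + 12.828 = 342.01 kPa.
q_all = 342.01 / 3.5 = 97.718 kPa.

q_all ≈ 97.7 kPa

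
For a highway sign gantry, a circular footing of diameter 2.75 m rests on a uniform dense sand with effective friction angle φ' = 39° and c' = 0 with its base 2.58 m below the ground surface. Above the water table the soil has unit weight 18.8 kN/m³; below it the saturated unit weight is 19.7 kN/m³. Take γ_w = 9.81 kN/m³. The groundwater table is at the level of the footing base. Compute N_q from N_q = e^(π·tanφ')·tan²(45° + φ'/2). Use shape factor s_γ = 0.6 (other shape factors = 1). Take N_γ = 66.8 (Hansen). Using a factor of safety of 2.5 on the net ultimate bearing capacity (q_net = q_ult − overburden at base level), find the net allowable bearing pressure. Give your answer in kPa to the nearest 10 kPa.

N_q = e^(π·tan39°)·tan²(64.5°) = 55.96.
Effective surcharge at the founding depth q = γ·D_f = 18.8 × 2.58 = 48.504 kPa.
The water table coincides with the base, so in the self-weight term γ → γ' = 9.89 kN/m³.
q_ult = q·N_q + 0.5·γ·B·N_γ·s_γ
     = 48.504 × 55.957 + 0.5 × 9.89 × 2.75 × 66.8 × 0.6
     = 2714.2 + 545.04 = 3259.2 kPa.
q_net = 3259.2 − 48.504 = 3210.7 kPa.
q_all(net) = 3210.7 / 2.5 = 1284.3 kPa.

q_all(net) ≈ 1280 kPa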